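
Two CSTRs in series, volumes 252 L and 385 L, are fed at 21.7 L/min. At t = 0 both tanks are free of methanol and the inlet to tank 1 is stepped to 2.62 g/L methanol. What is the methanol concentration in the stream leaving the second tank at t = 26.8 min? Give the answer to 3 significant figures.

1.44 g/L

Species balance on tank i: dCᵢ/dt = (Cᵢ₋₁ − Cᵢ)/τᵢ with τᵢ = Vᵢ/Q.
τ₁ = 252/21.7 = 11.613 min; τ₂ = 385/21.7 = 17.742 min.
Tank 1: C₁ = C_in(1 − e^(−t/τ₁)). Tank 2 (τ₁ ≠ τ₂): C₂ = C_in[1 − (τ₁ e^(−t/τ₁) − τ₂ e^(−t/τ₂))/(τ₁ − τ₂)].
At t = 26.8: e^(−t/τ₁) = 0.099482, e^(−t/τ₂) = 0.22079.
C₂ = 2.62·[1 − (11.613·0.099482 − 17.742·0.22079)/(-6.1290)] = 2.62·0.54936 = 1.4393 g/L.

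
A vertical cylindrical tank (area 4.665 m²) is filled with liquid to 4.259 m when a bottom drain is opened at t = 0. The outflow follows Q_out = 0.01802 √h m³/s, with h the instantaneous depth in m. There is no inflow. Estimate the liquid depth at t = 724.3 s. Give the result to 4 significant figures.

0.4420 m

With no inflow, A dh/dt = −0.01802 √h.
This is separable: 2 d(√h)/dt = −0.01802/A, so √h = √h₀ − (0.01802/(2A)) t.
√h = √4.259 − 0.01802·724.3/(2·4.665) = 2.06373 − 1.39892 = 0.664819.
h = 0.664819² = 0.441984 m.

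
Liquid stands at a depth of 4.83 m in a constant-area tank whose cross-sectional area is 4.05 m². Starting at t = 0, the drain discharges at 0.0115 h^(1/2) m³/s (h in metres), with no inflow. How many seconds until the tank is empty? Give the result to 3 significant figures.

Volume balance on the tank: A dh/dt = −0.0115 √h.
Separate and integrate: 2(√h − √h₀) = −(0.0115/A) t.
Tank is empty when √h = 0: t_empty = 2A√h₀/0.0115.
t_empty = 2·4.05·√4.83/0.0115 = 8.1000·2.1977/0.0115 = 1548.0 s.

1550 s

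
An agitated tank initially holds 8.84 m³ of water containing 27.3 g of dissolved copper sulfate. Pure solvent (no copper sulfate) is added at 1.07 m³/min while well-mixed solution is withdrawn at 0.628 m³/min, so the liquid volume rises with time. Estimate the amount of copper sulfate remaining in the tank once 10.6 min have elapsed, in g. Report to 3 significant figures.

14.9 g

Total volume: dV/dt = Q_in − Q_out = 0.44200 m³/min, so V(t) = 8.84 + 0.44200 t and V(10.6) = 13.525 m³.
Species balance (pure solvent in): dm/dt = −Q_out · m/V(t).
dm/m = −Q_out dt/(V₀ + 0.44200 t); integrating gives ln(m/m₀) = −(Q_out/(Q_in−Q_out)) ln(V/V₀).
m = m₀ (V₀/V)^(Q_out/(Q_in−Q_out)) = 27.3 × (8.84/13.525)^(1.4208) = 14.919 g.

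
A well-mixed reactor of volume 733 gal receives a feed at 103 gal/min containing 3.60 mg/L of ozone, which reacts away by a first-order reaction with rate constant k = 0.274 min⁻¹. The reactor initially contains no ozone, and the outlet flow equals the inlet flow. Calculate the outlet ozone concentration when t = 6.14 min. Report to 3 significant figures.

V dC/dt = Q(C_in − C) − k V C.
This is linear with rate a = Q/V + k = 0.41452 min⁻¹.
C_ss = Q C_in/(Q + kV) = 1.2204 mg/L; C(t) = C_ss + (C₀ − C_ss) e^(−a t).
C(6.14) = 1.2204 + (-1.2204)·e^(−0.41452·6.14) = 1.2204 + (-1.2204)·0.078462 = 1.1246 mg/L.

1.12 mg/L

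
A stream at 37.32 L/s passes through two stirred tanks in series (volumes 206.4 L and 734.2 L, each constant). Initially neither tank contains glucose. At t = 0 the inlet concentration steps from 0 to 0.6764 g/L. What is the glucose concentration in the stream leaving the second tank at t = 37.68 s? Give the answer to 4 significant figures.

Each tank obeys Vᵢ dCᵢ/dt = Q(Cᵢ₋₁ − Cᵢ), so τᵢ = Vᵢ/Q.
τ₁ = 206.4/37.32 = 5.53055 s; τ₂ = 734.2/37.32 = 19.6731 s.
Tank 1: C₁ = C_in(1 − e^(−t/τ₁)). Tank 2 (τ₁ ≠ τ₂): C₂ = C_in[1 − (τ₁ e^(−t/τ₁) − τ₂ e^(−t/τ₂))/(τ₁ − τ₂)].
At t = 37.68: e^(−t/τ₁) = 0.00109931, e^(−t/τ₂) = 0.147297.
C₂ = 0.6764·[1 − (5.53055·0.00109931 − 19.6731·0.147297)/(-14.1426)] = 0.6764·0.795532 = 0.538098 g/L.

0.5381 g/L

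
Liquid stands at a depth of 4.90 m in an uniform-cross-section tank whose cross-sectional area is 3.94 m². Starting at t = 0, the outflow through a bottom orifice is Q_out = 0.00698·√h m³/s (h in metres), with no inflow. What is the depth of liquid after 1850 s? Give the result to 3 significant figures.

A dh/dt = −Q_out = −0.00698 √h.
Separate and integrate: 2(√h − √h₀) = −(0.00698/A) t.
√h = √4.90 − 0.00698·1850/(2·3.94) = 2.2136 − 1.6387 = 0.57489.
h = 0.57489² = 0.33050 m.

0.330 m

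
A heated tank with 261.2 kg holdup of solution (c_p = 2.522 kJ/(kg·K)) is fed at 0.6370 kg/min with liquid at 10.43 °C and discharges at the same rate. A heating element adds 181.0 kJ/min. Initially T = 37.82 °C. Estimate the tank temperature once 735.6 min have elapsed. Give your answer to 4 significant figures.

M c_p dT/dt = ṁ c_p (T_in − T) + Q̇.
τ = M/ṁ = 410.047 min; T_ss = T_in + Q̇/(ṁ c_p) = 10.43 + 181.0/(0.6370·2.522) = 123.096 °C.
Integrating: T(t) = T_ss + (T₀ − T_ss) e^(−t/τ).
T(735.6) = 123.096 + (-85.2763)·e^(−735.6/410.047) = 123.096 + (-85.2763)·0.166304 = 108.915 °C.

108.9 °C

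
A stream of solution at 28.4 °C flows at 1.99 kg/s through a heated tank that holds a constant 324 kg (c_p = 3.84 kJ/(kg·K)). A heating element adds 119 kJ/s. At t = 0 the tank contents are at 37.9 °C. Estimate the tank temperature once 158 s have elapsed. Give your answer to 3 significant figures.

41.7 °C

Unsteady energy balance on the tank contents: M c_p dT/dt = ṁ c_p (T_in − T) + 119.
τ = M/ṁ = 162.81 s; T_ss = T_in + Q̇/(ṁ c_p) = 28.4 + 119/(1.99·3.84) = 43.973 °C.
This is linear first-order; T(t) = T_ss + (T₀ − T_ss) e^(−t/τ).
T(158) = 43.973 + (-6.0727)·e^(−158/162.81) = 43.973 + (-6.0727)·0.37892 = 41.672 °C.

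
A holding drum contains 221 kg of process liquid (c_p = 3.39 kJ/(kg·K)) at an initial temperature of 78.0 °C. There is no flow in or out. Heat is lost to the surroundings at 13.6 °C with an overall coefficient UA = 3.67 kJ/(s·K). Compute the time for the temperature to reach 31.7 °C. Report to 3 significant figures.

259 s

Lumped-capacitance energy balance: M c_p dT/dt = UA(T_amb − T).
τ = M c_p/UA = 204.14 s; T_ss = T_amb = 13.600 °C.
T(t) = T_ss + (T₀ − T_ss)e^(−t/τ); set T = 31.7:
t = −τ ln[(T − T_ss)/(T₀ − T_ss)] = −204.14 · ln(0.28106) = 259.09 s.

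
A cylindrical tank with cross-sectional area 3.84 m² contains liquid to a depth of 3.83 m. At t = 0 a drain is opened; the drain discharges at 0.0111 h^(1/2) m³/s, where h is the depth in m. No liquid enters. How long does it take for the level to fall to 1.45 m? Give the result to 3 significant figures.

521 s

With no inflow, A dh/dt = −0.0111 √h.
Separate and integrate: 2(√h − √h₀) = −(0.0111/A) t.
t = 2A(√h₀ − √h)/0.0111 = 2·3.84·(√3.83 − √1.45)/0.0111
  = 7.6800 × (1.9570 − 1.2042) / 0.0111 = 520.91 s.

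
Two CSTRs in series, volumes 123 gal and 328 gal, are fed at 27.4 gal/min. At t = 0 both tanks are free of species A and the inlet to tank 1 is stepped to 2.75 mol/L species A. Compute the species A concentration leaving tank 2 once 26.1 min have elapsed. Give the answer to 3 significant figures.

2.26 mol/L

Species balance on tank i: dCᵢ/dt = (Cᵢ₋₁ − Cᵢ)/τᵢ with τᵢ = Vᵢ/Q.
τ₁ = 123/27.4 = 4.4891 min; τ₂ = 328/27.4 = 11.971 min.
Solving the cascade with C₁(0)=C₂(0)=0 gives C₂(t) = C_in[1 − (τ₁ e^(−t/τ₁) − τ₂ e^(−t/τ₂))/(τ₁ − τ₂)].
At t = 26.1: e^(−t/τ₁) = 0.0029850, e^(−t/τ₂) = 0.11301.
C₂ = 2.75·[1 − (4.4891·0.0029850 − 11.971·0.11301)/(-7.4818)] = 2.75·0.82098 = 2.2577 mol/L.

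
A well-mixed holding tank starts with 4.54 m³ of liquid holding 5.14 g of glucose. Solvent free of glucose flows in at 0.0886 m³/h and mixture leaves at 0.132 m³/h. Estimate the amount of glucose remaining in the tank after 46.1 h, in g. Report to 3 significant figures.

0.878 g

Let m(t) be the amount of glucose. Volume: V(t) = V₀ + (Q_in − Q_out) t = 4.54 − 0.043400 t; V(46.1) = 2.5393 m³.
Solute balance: dm/dt = 0 − Q_out C = −Q_out m/V(t).
Separate: dm/m = −Q_out dt/V(t) ⇒ ln(m/m₀) = −(Q_out/(Q_in−Q_out)) ln(V/V₀).
m = m₀ (V₀/V)^(Q_out/(Q_in−Q_out)) = 5.14 × (4.54/2.5393)^(-3.0415) = 0.87791 g.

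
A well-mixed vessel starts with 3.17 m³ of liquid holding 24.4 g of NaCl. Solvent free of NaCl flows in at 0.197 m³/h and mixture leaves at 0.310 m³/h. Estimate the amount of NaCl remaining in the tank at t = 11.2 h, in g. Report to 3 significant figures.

Let m(t) be the amount of NaCl. Volume: V(t) = V₀ + (Q_in − Q_out) t = 3.17 − 0.11300 t; V(11.2) = 1.9044 m³.
No NaCl enters, so dm/dt = −Q_out · (m/V).
dm/m = −Q_out dt/(V₀ − 0.11300 t); integrating gives ln(m/m₀) = −(Q_out/(Q_in−Q_out)) ln(V/V₀).
m = m₀ (V₀/V)^(Q_out/(Q_in−Q_out)) = 24.4 × (3.17/1.9044)^(-2.7434) = 6.0295 g.

6.03 g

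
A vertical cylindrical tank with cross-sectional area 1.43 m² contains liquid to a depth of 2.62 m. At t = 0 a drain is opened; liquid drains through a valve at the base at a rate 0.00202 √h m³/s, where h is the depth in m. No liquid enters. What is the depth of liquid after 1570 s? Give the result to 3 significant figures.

With no inflow, A dh/dt = −0.00202 √h.
This is separable: 2 d(√h)/dt = −0.00202/A, so √h = √h₀ − (0.00202/(2A)) t.
√h = √2.62 − 0.00202·1570/(2·1.43) = 1.6186 − 1.1089 = 0.50976.
h = 0.50976² = 0.25986 m.

0.260 m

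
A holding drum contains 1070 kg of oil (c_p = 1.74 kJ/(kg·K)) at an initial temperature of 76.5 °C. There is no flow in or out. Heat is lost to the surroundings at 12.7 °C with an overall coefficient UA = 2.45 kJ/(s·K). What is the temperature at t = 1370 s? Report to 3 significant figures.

23.2 °C

Lumped-capacitance energy balance: M c_p dT/dt = UA(T_amb − T).
dT/dt = (T_ss − T)/τ with T_ss = T_amb = 12.700 °C, τ = M c_p/UA = 1070·1.74/2.45 = 759.92 s.
This is linear first-order; T(t) = T_ss + (T₀ − T_ss) e^(−t/τ).
T(1370) = 12.700 + (63.800)·0.16483 = 23.216 °C.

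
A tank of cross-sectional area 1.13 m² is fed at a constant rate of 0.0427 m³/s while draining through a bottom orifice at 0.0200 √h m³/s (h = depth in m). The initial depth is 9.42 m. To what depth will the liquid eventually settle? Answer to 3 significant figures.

Level balance: A dh/dt = 0.0427 − 0.0200 √h. Setting dh/dt = 0:
Q_in = 0.0200 √h_ss ⇒ √h_ss = 0.0427/0.0200 = 2.1350.
h_ss = 2.1350² = 4.5582 m. (Since h₀ = 9.42 m > h_ss, the level will fall toward this value.)

4.56 m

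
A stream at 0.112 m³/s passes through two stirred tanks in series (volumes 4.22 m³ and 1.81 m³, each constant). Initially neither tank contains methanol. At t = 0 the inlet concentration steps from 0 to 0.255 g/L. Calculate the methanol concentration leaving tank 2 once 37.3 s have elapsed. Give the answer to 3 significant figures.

Species balance on tank i: dCᵢ/dt = (Cᵢ₋₁ − Cᵢ)/τᵢ with τᵢ = Vᵢ/Q.
τ₁ = 4.22/0.112 = 37.679 s; τ₂ = 1.81/0.112 = 16.161 s.
Solving the cascade with C₁(0)=C₂(0)=0 gives C₂(t) = C_in[1 − (τ₁ e^(−t/τ₁) − τ₂ e^(−t/τ₂))/(τ₁ − τ₂)].
At t = 37.3: e^(−t/τ₁) = 0.37159, e^(−t/τ₂) = 0.099453.
C₂ = 0.255·[1 − (37.679·0.37159 − 16.161·0.099453)/(21.518)] = 0.255·0.42402 = 0.10812 g/L.

0.108 g/L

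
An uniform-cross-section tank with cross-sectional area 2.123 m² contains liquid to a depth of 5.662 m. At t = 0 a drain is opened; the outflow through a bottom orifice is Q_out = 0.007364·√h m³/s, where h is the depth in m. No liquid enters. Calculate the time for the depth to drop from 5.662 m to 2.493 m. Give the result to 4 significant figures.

461.6 s

Accumulation of liquid (constant cross-section A): A dh/dt = −0.007364 √h.
Separate and integrate: 2(√h − √h₀) = −(0.007364/A) t.
t = 2A(√h₀ − √h)/0.007364 = 2·2.123·(√5.662 − √2.493)/0.007364
  = 4.24600 × (2.37950 − 1.57892) / 0.007364 = 461.601 s.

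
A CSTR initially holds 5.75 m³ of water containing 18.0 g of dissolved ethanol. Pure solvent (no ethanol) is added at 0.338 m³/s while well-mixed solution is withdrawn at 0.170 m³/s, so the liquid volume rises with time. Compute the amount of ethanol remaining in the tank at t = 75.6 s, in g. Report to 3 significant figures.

5.53 g

Total volume: dV/dt = Q_in − Q_out = 0.16800 m³/s, so V(t) = 5.75 + 0.16800 t and V(75.6) = 18.451 m³.
Species balance (pure solvent in): dm/dt = −Q_out · m/V(t).
Separate: dm/m = −Q_out dt/V(t) ⇒ ln(m/m₀) = −(Q_out/(Q_in−Q_out)) ln(V/V₀).
m = m₀ (V₀/V)^(Q_out/(Q_in−Q_out)) = 18.0 × (5.75/18.451)^(1.0119) = 5.5322 g.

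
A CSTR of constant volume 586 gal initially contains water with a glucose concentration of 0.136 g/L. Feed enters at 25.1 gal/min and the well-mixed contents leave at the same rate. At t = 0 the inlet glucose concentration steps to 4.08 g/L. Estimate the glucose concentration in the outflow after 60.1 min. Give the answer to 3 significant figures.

3.78 g/L

Mass balance on the solute (V constant): V dC/dt = Q(C_in − C).
Rewrite as dC/dt + C/τ = C_in/τ, τ = V/Q = 23.347 min.
Integrating: C(t) = C_in + (C₀ − C_in) e^(−t/τ).
C(60.1) = 4.08 + (0.136 − 4.08)·e^(−60.1/23.347) = 4.08 + (-3.9440)·0.076211 = 3.7794 g/L.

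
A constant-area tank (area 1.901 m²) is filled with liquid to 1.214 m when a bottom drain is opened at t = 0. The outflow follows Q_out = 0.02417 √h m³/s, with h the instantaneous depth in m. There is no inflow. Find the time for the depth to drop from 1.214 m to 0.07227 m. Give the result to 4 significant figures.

131.0 s

A dh/dt = −Q_out = −0.02417 √h.
Separate and integrate: 2(√h − √h₀) = −(0.02417/A) t.
t = 2A(√h₀ − √h)/0.02417 = 2·1.901·(√1.214 − √0.07227)/0.02417
  = 3.80200 × (1.10182 − 0.268831) / 0.02417 = 131.031 s.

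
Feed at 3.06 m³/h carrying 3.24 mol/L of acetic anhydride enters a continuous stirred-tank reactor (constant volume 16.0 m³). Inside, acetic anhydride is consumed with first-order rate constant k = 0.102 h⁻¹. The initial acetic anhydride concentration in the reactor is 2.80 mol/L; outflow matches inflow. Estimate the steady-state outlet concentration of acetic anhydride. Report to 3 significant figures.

Accumulation = in − out − consumed: V dC/dt = Q C_in − Q C − k V C.
At steady state: 0 = Q C_in − (Q + kV) C_ss, so C_ss = Q C_in/(Q + kV).
C_ss = 3.06·3.24/(3.06 + 0.102·16.0) = 9.9144/4.6920 = 2.1130 mol/L.

2.11 mol/L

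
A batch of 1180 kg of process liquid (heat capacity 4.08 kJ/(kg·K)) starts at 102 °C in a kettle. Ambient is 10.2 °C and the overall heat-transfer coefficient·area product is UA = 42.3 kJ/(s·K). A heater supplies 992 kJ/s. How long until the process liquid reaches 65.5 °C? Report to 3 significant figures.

86.9 s

Lumped-capacitance energy balance: M c_p dT/dt = UA(T_amb − T) + Q̇.
τ = M c_p/UA = 113.82 s; T_ss = T_amb + Q̇/UA = 10.2 + 992/42.3 = 33.652 °C.
T(t) = T_ss + (T₀ − T_ss)e^(−t/τ); set T = 65.5:
t = −τ ln[(T − T_ss)/(T₀ − T_ss)] = −113.82 · ln(0.46597) = 86.913 s.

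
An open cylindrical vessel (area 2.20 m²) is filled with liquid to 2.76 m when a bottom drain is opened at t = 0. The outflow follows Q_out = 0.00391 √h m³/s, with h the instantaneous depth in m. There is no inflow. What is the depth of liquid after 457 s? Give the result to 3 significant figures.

1.58 m

With no inflow, A dh/dt = −0.00391 √h.
Separate and integrate: 2(√h − √h₀) = −(0.00391/A) t.
√h = √2.76 − 0.00391·457/(2·2.20) = 1.6613 − 0.40611 = 1.2552.
h = 1.2552² = 1.5756 m.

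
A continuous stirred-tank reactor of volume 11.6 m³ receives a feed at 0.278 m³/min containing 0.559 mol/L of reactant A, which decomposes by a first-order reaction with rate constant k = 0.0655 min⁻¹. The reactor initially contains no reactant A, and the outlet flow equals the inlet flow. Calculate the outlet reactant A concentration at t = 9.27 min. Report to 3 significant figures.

0.0844 mol/L

V dC/dt = Q(C_in − C) − k V C.
This is linear with rate a = Q/V + k = 0.089466 min⁻¹.
C_ss = Q C_in/(Q + kV) = 0.14974 mol/L; C(t) = C_ss + (C₀ − C_ss) e^(−a t).
C(9.27) = 0.14974 + (-0.14974)·e^(−0.089466·9.27) = 0.14974 + (-0.14974)·0.43633 = 0.084404 mol/L.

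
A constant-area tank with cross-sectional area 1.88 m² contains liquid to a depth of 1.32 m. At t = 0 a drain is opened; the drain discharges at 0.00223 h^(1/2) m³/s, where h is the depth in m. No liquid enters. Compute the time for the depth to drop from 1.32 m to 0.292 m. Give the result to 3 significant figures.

1030 s

Unsteady balance on liquid volume: A dh/dt = −0.00223 √h.
Separate and integrate: 2(√h − √h₀) = −(0.00223/A) t.
t = 2A(√h₀ − √h)/0.00223 = 2·1.88·(√1.32 − √0.292)/0.00223
  = 3.7600 × (1.1489 − 0.54037) / 0.00223 = 1026.1 s.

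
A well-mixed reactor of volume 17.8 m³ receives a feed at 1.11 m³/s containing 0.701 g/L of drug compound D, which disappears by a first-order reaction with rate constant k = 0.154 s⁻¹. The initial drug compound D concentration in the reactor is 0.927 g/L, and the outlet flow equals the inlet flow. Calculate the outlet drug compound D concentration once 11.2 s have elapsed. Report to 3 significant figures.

0.266 g/L

V dC/dt = Q(C_in − C) − k V C.
dC/dt = (Q/V) C_in − (Q/V + k) C; effective rate a = Q/V + k = 0.062360 + 0.154 = 0.21636 s⁻¹.
C_ss = Q C_in/(Q + kV) = 0.20204 g/L; C(t) = C_ss + (C₀ − C_ss) e^(−a t).
C(11.2) = 0.20204 + (0.72496)·e^(−0.21636·11.2) = 0.20204 + (0.72496)·0.088635 = 0.26630 g/L.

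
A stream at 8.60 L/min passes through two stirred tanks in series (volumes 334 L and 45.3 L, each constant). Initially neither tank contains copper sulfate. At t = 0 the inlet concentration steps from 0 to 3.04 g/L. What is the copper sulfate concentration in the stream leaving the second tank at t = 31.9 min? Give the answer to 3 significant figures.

1.49 g/L

Time constants: τᵢ = Vᵢ/Q for each well-mixed tank.
τ₁ = 334/8.60 = 38.837 min; τ₂ = 45.3/8.60 = 5.2674 min.
Solving the cascade with C₁(0)=C₂(0)=0 gives C₂(t) = C_in[1 − (τ₁ e^(−t/τ₁) − τ₂ e^(−t/τ₂))/(τ₁ − τ₂)].
At t = 31.9: e^(−t/τ₁) = 0.43983, e^(−t/τ₂) = 0.0023436.
C₂ = 3.04·[1 − (38.837·0.43983 − 5.2674·0.0023436)/(33.570)] = 3.04·0.49153 = 1.4942 g/L.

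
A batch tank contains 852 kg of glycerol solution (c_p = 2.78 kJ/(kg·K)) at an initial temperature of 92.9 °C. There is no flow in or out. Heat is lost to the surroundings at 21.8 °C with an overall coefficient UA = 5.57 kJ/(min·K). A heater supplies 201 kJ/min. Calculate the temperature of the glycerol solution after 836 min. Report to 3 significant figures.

62.8 °C

Energy balance: M c_p dT/dt = −UA(T − T_amb) + Q̇.
dT/dt = (T_ss − T)/τ with T_ss = T_amb + Q̇/UA = 21.8 + 201/5.57 = 57.886 °C, τ = M c_p/UA = 852·2.78/5.57 = 425.24 min.
T approaches T_ss exponentially: T(t) = T_ss + (T₀ − T_ss) e^(−t/τ).
T(836) = 57.886 + (35.014)·0.14002 = 62.789 °C.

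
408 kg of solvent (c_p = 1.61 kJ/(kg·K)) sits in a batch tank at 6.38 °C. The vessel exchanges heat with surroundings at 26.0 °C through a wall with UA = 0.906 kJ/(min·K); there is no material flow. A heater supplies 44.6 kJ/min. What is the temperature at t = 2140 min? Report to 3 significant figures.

M c_p dT/dt = −UA(T − T_amb) + Q̇.
dT/dt = (T_ss − T)/τ with T_ss = T_amb + Q̇/UA = 26.0 + 44.6/0.906 = 75.227 °C, τ = M c_p/UA = 408·1.61/0.906 = 725.03 min.
Integrating: T(t) = T_ss + (T₀ − T_ss) e^(−t/τ).
T(2140) = 75.227 + (-68.847)·0.052257 = 71.630 °C.

71.6 °C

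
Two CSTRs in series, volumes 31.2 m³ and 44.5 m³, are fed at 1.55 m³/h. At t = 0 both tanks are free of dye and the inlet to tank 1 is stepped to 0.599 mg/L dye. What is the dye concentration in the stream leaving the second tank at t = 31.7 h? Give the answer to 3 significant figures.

0.226 mg/L

Each tank obeys Vᵢ dCᵢ/dt = Q(Cᵢ₋₁ − Cᵢ), so τᵢ = Vᵢ/Q.
τ₁ = 31.2/1.55 = 20.129 h; τ₂ = 44.5/1.55 = 28.710 h.
Tank 1: C₁ = C_in(1 − e^(−t/τ₁)). Tank 2 (τ₁ ≠ τ₂): C₂ = C_in[1 − (τ₁ e^(−t/τ₁) − τ₂ e^(−t/τ₂))/(τ₁ − τ₂)].
At t = 31.7: e^(−t/τ₁) = 0.20704, e^(−t/τ₂) = 0.33149.
C₂ = 0.599·[1 − (20.129·0.20704 − 28.710·0.33149)/(-8.5806)] = 0.599·0.37657 = 0.22556 mg/L.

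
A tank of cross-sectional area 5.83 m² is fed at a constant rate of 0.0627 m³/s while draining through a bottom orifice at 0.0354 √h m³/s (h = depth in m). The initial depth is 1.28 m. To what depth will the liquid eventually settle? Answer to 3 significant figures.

3.14 m

Level balance: A dh/dt = 0.0627 − 0.0354 √h. Setting dh/dt = 0:
Q_in = 0.0354 √h_ss ⇒ √h_ss = 0.0627/0.0354 = 1.7712.
h_ss = 1.7712² = 3.1371 m. (Since h₀ = 1.28 m < h_ss, the level will rise toward this value.)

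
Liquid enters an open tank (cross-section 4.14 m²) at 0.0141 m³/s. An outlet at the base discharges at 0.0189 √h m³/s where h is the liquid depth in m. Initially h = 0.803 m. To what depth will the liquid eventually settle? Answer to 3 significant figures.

0.557 m

A dh/dt = Q_in − 0.0189 √h. Steady state requires inflow = outflow:
Q_in = 0.0189 √h_ss ⇒ √h_ss = 0.0141/0.0189 = 0.74603.
h_ss = 0.74603² = 0.55656 m. (Since h₀ = 0.803 m > h_ss, the level will fall toward this value.)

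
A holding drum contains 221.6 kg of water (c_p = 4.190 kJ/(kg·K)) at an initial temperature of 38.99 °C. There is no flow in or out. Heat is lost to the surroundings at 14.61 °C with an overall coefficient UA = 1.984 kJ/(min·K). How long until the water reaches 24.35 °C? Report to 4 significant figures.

429.4 min

Energy balance: M c_p dT/dt = −UA(T − T_amb).
τ = M c_p/UA = 467.996 min; T_ss = T_amb = 14.6100 °C.
T(t) = T_ss + (T₀ − T_ss)e^(−t/τ); set T = 24.35:
t = −τ ln[(T − T_ss)/(T₀ − T_ss)] = −467.996 · ln(0.399508) = 429.397 min.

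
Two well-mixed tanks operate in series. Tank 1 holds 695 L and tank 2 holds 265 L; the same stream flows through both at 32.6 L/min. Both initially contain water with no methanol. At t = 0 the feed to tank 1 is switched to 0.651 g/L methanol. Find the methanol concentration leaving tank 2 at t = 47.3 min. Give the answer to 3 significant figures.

0.538 g/L

Each tank obeys Vᵢ dCᵢ/dt = Q(Cᵢ₋₁ − Cᵢ), so τᵢ = Vᵢ/Q.
τ₁ = 695/32.6 = 21.319 min; τ₂ = 265/32.6 = 8.1288 min.
Solving the cascade with C₁(0)=C₂(0)=0 gives C₂(t) = C_in[1 − (τ₁ e^(−t/τ₁) − τ₂ e^(−t/τ₂))/(τ₁ − τ₂)].
At t = 47.3: e^(−t/τ₁) = 0.10875, e^(−t/τ₂) = 0.0029712.
C₂ = 0.651·[1 − (21.319·0.10875 − 8.1288·0.0029712)/(13.190)] = 0.651·0.82606 = 0.53776 g/L.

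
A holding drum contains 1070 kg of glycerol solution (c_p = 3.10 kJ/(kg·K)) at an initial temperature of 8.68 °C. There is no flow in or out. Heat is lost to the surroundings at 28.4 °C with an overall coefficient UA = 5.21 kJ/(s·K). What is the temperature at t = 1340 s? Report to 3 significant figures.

Lumped-capacitance energy balance: M c_p dT/dt = UA(T_amb − T).
dT/dt = (T_ss − T)/τ with T_ss = T_amb = 28.400 °C, τ = M c_p/UA = 1070·3.10/5.21 = 636.66 s.
Integrating: T(t) = T_ss + (T₀ − T_ss) e^(−t/τ).
T(1340) = 28.400 + (-19.720)·0.12188 = 25.997 °C.

26.0 °C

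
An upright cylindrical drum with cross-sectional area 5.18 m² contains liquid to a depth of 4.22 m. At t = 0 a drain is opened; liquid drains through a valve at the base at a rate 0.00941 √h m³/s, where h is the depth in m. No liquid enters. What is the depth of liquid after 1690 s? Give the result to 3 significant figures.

0.270 m

Unsteady balance on liquid volume: A dh/dt = −0.00941 √h.
Separate and integrate: 2(√h − √h₀) = −(0.00941/A) t.
√h = √4.22 − 0.00941·1690/(2·5.18) = 2.0543 − 1.5350 = 0.51923.
h = 0.51923² = 0.26960 m.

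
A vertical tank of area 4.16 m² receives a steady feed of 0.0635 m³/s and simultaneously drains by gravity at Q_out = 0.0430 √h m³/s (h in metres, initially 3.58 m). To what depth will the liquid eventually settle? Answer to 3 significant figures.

Level balance: A dh/dt = 0.0635 − 0.0430 √h. Setting dh/dt = 0:
Q_in = 0.0430 √h_ss ⇒ √h_ss = 0.0635/0.0430 = 1.4767.
h_ss = 1.4767² = 2.1808 m. (Since h₀ = 3.58 m > h_ss, the level will fall toward this value.)

2.18 m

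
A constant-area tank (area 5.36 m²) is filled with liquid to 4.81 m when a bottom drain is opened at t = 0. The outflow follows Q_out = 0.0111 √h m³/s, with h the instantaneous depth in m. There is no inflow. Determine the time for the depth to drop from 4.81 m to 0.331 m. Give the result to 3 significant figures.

Unsteady balance on liquid volume: A dh/dt = −0.0111 √h.
This is separable: 2 d(√h)/dt = −0.0111/A, so √h = √h₀ − (0.0111/(2A)) t.
t = 2A(√h₀ − √h)/0.0111 = 2·5.36·(√4.81 − √0.331)/0.0111
  = 10.720 × (2.1932 − 0.57533) / 0.0111 = 1562.5 s.

1560 s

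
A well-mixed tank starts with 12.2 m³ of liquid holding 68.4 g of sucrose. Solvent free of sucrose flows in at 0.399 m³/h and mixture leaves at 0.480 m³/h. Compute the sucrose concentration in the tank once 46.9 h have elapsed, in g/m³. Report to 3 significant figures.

Let m(t) be the amount of sucrose. Volume: V(t) = V₀ + (Q_in − Q_out) t = 12.2 − 0.081000 t; V(46.9) = 8.4011 m³.
Species balance (pure solvent in): dm/dt = −Q_out · m/V(t).
Separate: dm/m = −Q_out dt/V(t) ⇒ ln(m/m₀) = −(Q_out/(Q_in−Q_out)) ln(V/V₀).
m = m₀ (V₀/V)^(Q_out/(Q_in−Q_out)) = 68.4 × (12.2/8.4011)^(-5.9259) = 7.4975 g.
C = m/V = 7.4975/8.4011 = 0.89244 g/m³.

0.892 g/m³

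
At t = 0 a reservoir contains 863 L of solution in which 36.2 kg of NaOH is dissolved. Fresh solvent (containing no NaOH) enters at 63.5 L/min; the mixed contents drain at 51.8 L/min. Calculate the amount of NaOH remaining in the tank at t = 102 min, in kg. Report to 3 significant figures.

0.775 kg

Let m(t) be the amount of NaOH. Volume: V(t) = V₀ + (Q_in − Q_out) t = 863 + 11.700 t; V(102) = 2056.4 L.
Species balance (pure solvent in): dm/dt = −Q_out · m/V(t).
Separate: dm/m = −Q_out dt/V(t) ⇒ ln(m/m₀) = −(Q_out/(Q_in−Q_out)) ln(V/V₀).
m = m₀ (V₀/V)^(Q_out/(Q_in−Q_out)) = 36.2 × (863/2056.4)^(4.4274) = 0.77476 kg.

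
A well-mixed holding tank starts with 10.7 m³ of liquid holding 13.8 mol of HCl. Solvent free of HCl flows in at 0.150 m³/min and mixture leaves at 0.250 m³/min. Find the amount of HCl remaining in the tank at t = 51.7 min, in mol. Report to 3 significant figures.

2.65 mol

Let m(t) be the amount of HCl. Volume: V(t) = V₀ + (Q_in − Q_out) t = 10.7 − 0.10000 t; V(51.7) = 5.5300 m³.
Species balance (pure solvent in): dm/dt = −Q_out · m/V(t).
dm/m = −Q_out dt/(V₀ − 0.10000 t); integrating gives ln(m/m₀) = −(Q_out/(Q_in−Q_out)) ln(V/V₀).
m = m₀ (V₀/V)^(Q_out/(Q_in−Q_out)) = 13.8 × (10.7/5.5300)^(-2.5000) = 2.6499 mol.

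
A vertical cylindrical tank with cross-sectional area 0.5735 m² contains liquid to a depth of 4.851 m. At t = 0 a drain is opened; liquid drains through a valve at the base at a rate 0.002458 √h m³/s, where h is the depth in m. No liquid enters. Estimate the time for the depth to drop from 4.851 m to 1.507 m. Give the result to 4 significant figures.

Unsteady balance on liquid volume: A dh/dt = −0.002458 √h.
∫ h^(−1/2) dh = −(0.002458/A) ∫ dt, giving 2√h = 2√h₀ − (0.002458/A) t.
t = 2A(√h₀ − √h)/0.002458 = 2·0.5735·(√4.851 − √1.507)/0.002458
  = 1.14700 × (2.20250 − 1.22760) / 0.002458 = 454.927 s.

454.9 s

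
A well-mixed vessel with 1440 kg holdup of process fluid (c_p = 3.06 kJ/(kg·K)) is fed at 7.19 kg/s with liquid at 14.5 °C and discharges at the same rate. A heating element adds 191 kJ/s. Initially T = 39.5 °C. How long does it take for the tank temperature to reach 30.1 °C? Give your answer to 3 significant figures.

M c_p dT/dt = ṁ c_p (T_in − T) + Q̇.
τ = M/ṁ = 200.28 s; T_ss = T_in + Q̇/(ṁ c_p) = 23.181 °C.
T(t) = T_ss + (T₀ − T_ss) e^(−t/τ). Set T = 30.1:
e^(−t/τ) = (30.1 − 23.181)/(39.5 − 23.181) = 0.42397
t = −200.28 · ln(0.42397) = 171.85 s.

172 s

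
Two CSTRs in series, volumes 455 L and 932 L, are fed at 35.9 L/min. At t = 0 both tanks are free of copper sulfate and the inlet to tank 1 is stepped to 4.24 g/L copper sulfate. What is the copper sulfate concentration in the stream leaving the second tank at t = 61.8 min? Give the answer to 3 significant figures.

3.50 g/L

Time constants: τᵢ = Vᵢ/Q for each well-mixed tank.
τ₁ = 455/35.9 = 12.674 min; τ₂ = 932/35.9 = 25.961 min.
Tank 1: C₁ = C_in(1 − e^(−t/τ₁)). Tank 2 (τ₁ ≠ τ₂): C₂ = C_in[1 − (τ₁ e^(−t/τ₁) − τ₂ e^(−t/τ₂))/(τ₁ − τ₂)].
At t = 61.8: e^(−t/τ₁) = 0.0076268, e^(−t/τ₂) = 0.092505.
C₂ = 4.24·[1 − (12.674·0.0076268 − 25.961·0.092505)/(-13.287)] = 4.24·0.82653 = 3.5045 g/L.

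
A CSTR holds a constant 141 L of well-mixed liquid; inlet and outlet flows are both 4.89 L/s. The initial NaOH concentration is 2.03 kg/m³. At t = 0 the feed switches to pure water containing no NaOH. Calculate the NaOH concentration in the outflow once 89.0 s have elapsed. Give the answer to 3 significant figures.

Transient balance on the dissolved component: V dC/dt = Q(C_in − C).
Rewrite as dC/dt + C/τ = C_in/τ, τ = V/Q = 28.834 s.
This is linear first-order; C(t) = C_in + (C₀ − C_in) e^(−t/τ).
C(89.0) = 0 + (2.03 − 0)·e^(−89.0/28.834) = 0 + (2.0300)·0.045657 = 0.092684 kg/m³.

0.0927 kg/m³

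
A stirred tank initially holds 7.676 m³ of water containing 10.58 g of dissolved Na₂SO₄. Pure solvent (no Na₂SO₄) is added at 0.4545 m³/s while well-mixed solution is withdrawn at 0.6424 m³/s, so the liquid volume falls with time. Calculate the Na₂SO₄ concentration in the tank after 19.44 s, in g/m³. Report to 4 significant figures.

Let m(t) be the amount of Na₂SO₄. Volume: V(t) = V₀ + (Q_in − Q_out) t = 7.676 − 0.187900 t; V(19.44) = 4.02322 m³.
No Na₂SO₄ enters, so dm/dt = −Q_out · (m/V).
Separate: dm/m = −Q_out dt/V(t) ⇒ ln(m/m₀) = −(Q_out/(Q_in−Q_out)) ln(V/V₀).
m = m₀ (V₀/V)^(Q_out/(Q_in−Q_out)) = 10.58 × (7.676/4.02322)^(-3.41884) = 1.16223 g.
C = m/V = 1.16223/4.02322 = 0.288881 g/m³.

0.2889 g/m³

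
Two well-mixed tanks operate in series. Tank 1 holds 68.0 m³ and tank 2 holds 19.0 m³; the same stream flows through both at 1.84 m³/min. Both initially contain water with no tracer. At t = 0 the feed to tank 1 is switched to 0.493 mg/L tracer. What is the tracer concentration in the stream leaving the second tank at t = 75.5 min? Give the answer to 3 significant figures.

0.404 mg/L

Species balance on tank i: dCᵢ/dt = (Cᵢ₋₁ − Cᵢ)/τᵢ with τᵢ = Vᵢ/Q.
τ₁ = 68.0/1.84 = 36.957 min; τ₂ = 19.0/1.84 = 10.326 min.
Solving the cascade with C₁(0)=C₂(0)=0 gives C₂(t) = C_in[1 − (τ₁ e^(−t/τ₁) − τ₂ e^(−t/τ₂))/(τ₁ − τ₂)].
At t = 75.5: e^(−t/τ₁) = 0.12965, e^(−t/τ₂) = 0.00066776.
C₂ = 0.493·[1 − (36.957·0.12965 − 10.326·0.00066776)/(26.630)] = 0.493·0.82034 = 0.40443 mg/L.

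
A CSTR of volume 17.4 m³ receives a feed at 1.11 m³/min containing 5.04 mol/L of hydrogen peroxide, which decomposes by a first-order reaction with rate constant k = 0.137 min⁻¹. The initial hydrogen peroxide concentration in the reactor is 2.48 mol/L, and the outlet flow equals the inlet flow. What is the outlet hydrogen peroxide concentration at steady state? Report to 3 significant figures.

1.60 mol/L

Accumulation = in − out − consumed: V dC/dt = Q C_in − Q C − k V C.
At steady state: 0 = Q C_in − (Q + kV) C_ss, so C_ss = Q C_in/(Q + kV).
C_ss = 1.11·5.04/(1.11 + 0.137·17.4) = 5.5944/3.4938 = 1.6012 mol/L.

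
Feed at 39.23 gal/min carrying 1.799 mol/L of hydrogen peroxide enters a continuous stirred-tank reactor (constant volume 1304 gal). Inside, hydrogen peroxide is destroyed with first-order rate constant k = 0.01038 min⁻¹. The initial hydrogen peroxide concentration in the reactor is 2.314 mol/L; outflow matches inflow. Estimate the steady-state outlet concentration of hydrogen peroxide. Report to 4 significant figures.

1.338 mol/L

Accumulation = in − out − consumed: V dC/dt = Q C_in − Q C − k V C.
Steady state (dC/dt = 0): C_ss = Q C_in/(Q + kV) = C_in/(1 + kV/Q).
C_ss = 39.23·1.799/(39.23 + 0.01038·1304) = 70.5748/52.7655 = 1.33752 mol/L.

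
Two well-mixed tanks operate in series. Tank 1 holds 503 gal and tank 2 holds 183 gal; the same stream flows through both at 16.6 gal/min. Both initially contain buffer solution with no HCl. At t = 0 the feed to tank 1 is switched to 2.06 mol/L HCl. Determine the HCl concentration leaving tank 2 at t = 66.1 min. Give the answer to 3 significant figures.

1.70 mol/L

Species balance on tank i: dCᵢ/dt = (Cᵢ₋₁ − Cᵢ)/τᵢ with τᵢ = Vᵢ/Q.
τ₁ = 503/16.6 = 30.301 min; τ₂ = 183/16.6 = 11.024 min.
Solving the cascade with C₁(0)=C₂(0)=0 gives C₂(t) = C_in[1 − (τ₁ e^(−t/τ₁) − τ₂ e^(−t/τ₂))/(τ₁ − τ₂)].
At t = 66.1: e^(−t/τ₁) = 0.11288, e^(−t/τ₂) = 0.0024888.
C₂ = 2.06·[1 − (30.301·0.11288 − 11.024·0.0024888)/(19.277)] = 2.06·0.82399 = 1.6974 mol/L.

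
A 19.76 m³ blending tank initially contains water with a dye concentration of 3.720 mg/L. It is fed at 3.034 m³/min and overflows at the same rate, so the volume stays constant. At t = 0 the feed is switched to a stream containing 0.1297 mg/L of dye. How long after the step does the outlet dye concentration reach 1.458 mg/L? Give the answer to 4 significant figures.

Species balance: V dC/dt = Q(C_in − C) ⇒ τ = V/Q = 6.51285 min.
C(t) = C_in + (C₀ − C_in) e^(−t/τ). Set C = 1.458 and solve for t:
e^(−t/τ) = (C − C_in)/(C₀ − C_in) = (1.458 − 0.1297)/(3.720 − 0.1297) = 0.369969
t = −τ ln(…) = 6.51285 × 0.994336 = 6.47596 min.

6.476 min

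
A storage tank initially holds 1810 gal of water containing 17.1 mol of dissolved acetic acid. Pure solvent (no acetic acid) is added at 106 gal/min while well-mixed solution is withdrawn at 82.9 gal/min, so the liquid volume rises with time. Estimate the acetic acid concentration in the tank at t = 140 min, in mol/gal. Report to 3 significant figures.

Total volume: dV/dt = Q_in − Q_out = 23.100 gal/min, so V(t) = 1810 + 23.100 t and V(140) = 5044.0 gal.
Species balance (pure solvent in): dm/dt = −Q_out · m/V(t).
dm/m = −Q_out dt/(V₀ + 23.100 t); integrating gives ln(m/m₀) = −(Q_out/(Q_in−Q_out)) ln(V/V₀).
m = m₀ (V₀/V)^(Q_out/(Q_in−Q_out)) = 17.1 × (1810/5044.0)^(3.5887) = 0.43217 mol.
C = m/V = 0.43217/5044.0 = 8.5681e-05 mol/gal.

8.57e-05 mol/gal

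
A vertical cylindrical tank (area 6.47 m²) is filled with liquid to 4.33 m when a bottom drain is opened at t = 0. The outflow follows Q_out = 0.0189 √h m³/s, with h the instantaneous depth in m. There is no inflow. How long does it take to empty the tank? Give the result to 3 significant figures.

1420 s

With no inflow, A dh/dt = −0.0189 √h.
Separate and integrate: 2(√h − √h₀) = −(0.0189/A) t.
Set h = 0: 2√h₀ = (0.0189/A) t_empty ⇒ t_empty = 2A√h₀/0.0189.
t_empty = 2·6.47·√4.33/0.0189 = 12.940·2.0809/0.0189 = 1424.7 s.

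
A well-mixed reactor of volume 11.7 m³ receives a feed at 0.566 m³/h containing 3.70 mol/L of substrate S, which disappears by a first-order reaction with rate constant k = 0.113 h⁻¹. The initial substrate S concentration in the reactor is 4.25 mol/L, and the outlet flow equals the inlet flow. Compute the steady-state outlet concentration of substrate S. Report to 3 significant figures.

1.11 mol/L

V dC/dt = Q(C_in − C) − k V C.
Steady state (dC/dt = 0): C_ss = Q C_in/(Q + kV) = C_in/(1 + kV/Q).
C_ss = 0.566·3.70/(0.566 + 0.113·11.7) = 2.0942/1.8881 = 1.1092 mol/L.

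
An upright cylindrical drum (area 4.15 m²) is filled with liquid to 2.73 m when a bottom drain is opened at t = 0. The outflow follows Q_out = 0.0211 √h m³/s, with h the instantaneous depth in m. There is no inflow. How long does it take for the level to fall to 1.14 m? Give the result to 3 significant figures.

230 s

With no inflow, A dh/dt = −0.0211 √h.
Separate and integrate: 2(√h − √h₀) = −(0.0211/A) t.
t = 2A(√h₀ − √h)/0.0211 = 2·4.15·(√2.73 − √1.14)/0.0211
  = 8.3000 × (1.6523 − 1.0677) / 0.0211 = 229.95 s.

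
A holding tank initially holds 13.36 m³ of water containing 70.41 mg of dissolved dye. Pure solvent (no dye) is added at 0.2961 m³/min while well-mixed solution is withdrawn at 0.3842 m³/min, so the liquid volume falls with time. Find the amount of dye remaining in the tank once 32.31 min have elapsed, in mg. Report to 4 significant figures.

Let m(t) be the amount of dye. Volume: V(t) = V₀ + (Q_in − Q_out) t = 13.36 − 0.0881000 t; V(32.31) = 10.5135 m³.
Solute balance: dm/dt = 0 − Q_out C = −Q_out m/V(t).
dm/m = −Q_out dt/(V₀ − 0.0881000 t); integrating gives ln(m/m₀) = −(Q_out/(Q_in−Q_out)) ln(V/V₀).
m = m₀ (V₀/V)^(Q_out/(Q_in−Q_out)) = 70.41 × (13.36/10.5135)^(-4.36095) = 24.7648 mg.

24.76 mg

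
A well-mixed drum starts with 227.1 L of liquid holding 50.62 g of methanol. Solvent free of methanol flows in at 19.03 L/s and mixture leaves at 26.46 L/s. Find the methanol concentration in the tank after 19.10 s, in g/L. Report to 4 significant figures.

Total volume: dV/dt = Q_in − Q_out = -7.43000 L/s, so V(t) = 227.1 − 7.43000 t and V(19.10) = 85.1870 L.
No methanol enters, so dm/dt = −Q_out · (m/V).
dm/m = −Q_out dt/(V₀ − 7.43000 t); integrating gives ln(m/m₀) = −(Q_out/(Q_in−Q_out)) ln(V/V₀).
m = m₀ (V₀/V)^(Q_out/(Q_in−Q_out)) = 50.62 × (227.1/85.1870)^(-3.56124) = 1.54096 g.
C = m/V = 1.54096/85.1870 = 0.0180891 g/L.

0.01809 g/L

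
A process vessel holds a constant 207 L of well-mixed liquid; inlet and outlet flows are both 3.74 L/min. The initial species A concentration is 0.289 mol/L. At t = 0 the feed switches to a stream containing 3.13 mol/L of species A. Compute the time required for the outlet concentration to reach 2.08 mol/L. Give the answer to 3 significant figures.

Mass balance on the solute (V constant): V dC/dt = Q(C_in − C), so τ = V/Q = 55.348 min.
C(t) = C_in + (C₀ − C_in) e^(−t/τ). Set C = 2.08 and solve for t:
e^(−t/τ) = (C − C_in)/(C₀ − C_in) = (2.08 − 3.13)/(0.289 − 3.13) = 0.36959
t = −τ ln(…) = 55.348 × 0.99537 = 55.091 min.

55.1 min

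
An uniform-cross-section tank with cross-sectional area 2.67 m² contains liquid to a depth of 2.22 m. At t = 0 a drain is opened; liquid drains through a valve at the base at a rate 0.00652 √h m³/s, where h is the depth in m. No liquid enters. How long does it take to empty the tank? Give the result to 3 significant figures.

1220 s

Unsteady balance on liquid volume: A dh/dt = −0.00652 √h.
∫ h^(−1/2) dh = −(0.00652/A) ∫ dt, giving 2√h = 2√h₀ − (0.00652/A) t.
Set h = 0: 2√h₀ = (0.00652/A) t_empty ⇒ t_empty = 2A√h₀/0.00652.
t_empty = 2·2.67·√2.22/0.00652 = 5.3400·1.4900/0.00652 = 1220.3 s.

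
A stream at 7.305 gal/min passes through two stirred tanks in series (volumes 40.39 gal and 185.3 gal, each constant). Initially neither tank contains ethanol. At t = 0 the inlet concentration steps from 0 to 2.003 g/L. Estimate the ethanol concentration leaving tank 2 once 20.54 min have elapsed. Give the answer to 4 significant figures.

0.8769 g/L

Each tank obeys Vᵢ dCᵢ/dt = Q(Cᵢ₋₁ − Cᵢ), so τᵢ = Vᵢ/Q.
τ₁ = 40.39/7.305 = 5.52909 min; τ₂ = 185.3/7.305 = 25.3662 min.
Tank 1: C₁ = C_in(1 − e^(−t/τ₁)). Tank 2 (τ₁ ≠ τ₂): C₂ = C_in[1 − (τ₁ e^(−t/τ₁) − τ₂ e^(−t/τ₂))/(τ₁ − τ₂)].
At t = 20.54: e^(−t/τ₁) = 0.0243579, e^(−t/τ₂) = 0.444974.
C₂ = 2.003·[1 − (5.52909·0.0243579 − 25.3662·0.444974)/(-19.8371)] = 2.003·0.437790 = 0.876893 g/L.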